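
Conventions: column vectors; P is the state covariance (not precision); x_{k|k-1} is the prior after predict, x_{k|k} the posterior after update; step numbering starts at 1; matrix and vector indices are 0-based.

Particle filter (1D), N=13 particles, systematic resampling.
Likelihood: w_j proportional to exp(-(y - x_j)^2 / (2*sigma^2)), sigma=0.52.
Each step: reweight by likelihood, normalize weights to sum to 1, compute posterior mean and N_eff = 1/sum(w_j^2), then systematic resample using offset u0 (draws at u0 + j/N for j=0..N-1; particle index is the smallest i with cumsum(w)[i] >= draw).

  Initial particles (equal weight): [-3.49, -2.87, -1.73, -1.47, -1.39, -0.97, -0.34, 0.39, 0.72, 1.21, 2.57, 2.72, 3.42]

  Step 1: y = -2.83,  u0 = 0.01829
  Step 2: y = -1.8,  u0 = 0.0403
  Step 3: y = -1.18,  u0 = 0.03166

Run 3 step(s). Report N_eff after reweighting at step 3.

step 1: w=[0.2781, 0.6206, 0.0664, 0.0204, 0.0135, 0.0010, 0.0000, 0.0000, 0.0000, 0.0000, 0.0000, 0.0000, 0.0000]  mean=-2.9163  Neff=2.1391  idx=[0, 0, 0, 0, 1, 1, 1, 1, 1, 1, 1, 1, 2]
step 2: w=[0.0026, 0.0026, 0.0026, 0.0026, 0.0610, 0.0610, 0.0610, 0.0610, 0.0610, 0.0610, 0.0610, 0.0610, 0.5019]  mean=-2.3042  Neff=3.5501  idx=[4, 5, 7, 8, 9, 10, 12, 12, 12, 12, 12, 12, 12]
step 3: w=[0.0013, 0.0013, 0.0013, 0.0013, 0.0013, 0.0013, 0.1418, 0.1418, 0.1418, 0.1418, 0.1418, 0.1418, 0.1418]  mean=-1.7386  Neff=7.1067  idx=[6, 6, 7, 7, 8, 8, 9, 9, 10, 11, 11, 12, 12]

N_eff = 7.1067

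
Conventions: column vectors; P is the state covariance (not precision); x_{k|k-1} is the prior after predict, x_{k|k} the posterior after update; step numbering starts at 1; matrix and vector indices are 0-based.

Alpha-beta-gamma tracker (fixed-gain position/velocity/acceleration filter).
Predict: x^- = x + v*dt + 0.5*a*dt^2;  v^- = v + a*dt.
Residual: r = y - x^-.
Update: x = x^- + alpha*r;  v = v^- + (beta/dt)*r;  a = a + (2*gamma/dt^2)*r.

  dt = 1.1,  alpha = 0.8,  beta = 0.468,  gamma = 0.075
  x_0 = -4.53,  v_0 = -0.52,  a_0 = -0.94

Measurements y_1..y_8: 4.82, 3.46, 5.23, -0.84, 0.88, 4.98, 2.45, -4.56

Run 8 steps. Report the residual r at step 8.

resid = -7.0779

step 1: x_pred=-5.6707  r=10.4907  x^+=2.7219  v^+=2.9093  a^+=0.3605
step 2: x_pred=6.1402  r=-2.6802  x^+=3.9960  v^+=2.1656  a^+=0.0282
step 3: x_pred=6.3952  r=-1.1652  x^+=5.4630  v^+=1.7009  a^+=-0.1162
step 4: x_pred=7.2637  r=-8.1037  x^+=0.7807  v^+=-1.8747  a^+=-1.1208
step 5: x_pred=-1.9595  r=2.8395  x^+=0.3121  v^+=-1.8995  a^+=-0.7688
step 6: x_pred=-2.2425  r=7.2225  x^+=3.5355  v^+=0.3277  a^+=0.1266
step 7: x_pred=3.9725  r=-1.5225  x^+=2.7545  v^+=-0.1809  a^+=-0.0622
step 8: x_pred=2.5179  r=-7.0779  x^+=-3.1444  v^+=-3.2606  a^+=-0.9396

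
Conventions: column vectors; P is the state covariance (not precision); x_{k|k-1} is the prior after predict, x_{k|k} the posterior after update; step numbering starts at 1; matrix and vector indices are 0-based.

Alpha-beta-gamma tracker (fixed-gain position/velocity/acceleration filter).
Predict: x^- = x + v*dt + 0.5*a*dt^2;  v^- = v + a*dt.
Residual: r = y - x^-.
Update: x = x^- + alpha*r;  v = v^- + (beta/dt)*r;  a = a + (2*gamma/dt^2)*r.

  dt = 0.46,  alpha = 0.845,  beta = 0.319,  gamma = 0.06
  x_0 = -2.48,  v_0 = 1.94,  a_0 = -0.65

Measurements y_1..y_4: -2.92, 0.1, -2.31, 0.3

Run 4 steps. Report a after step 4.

step 1: x_pred=-1.6564  r=-1.2636  x^+=-2.7241  v^+=0.7647  a^+=-1.3666
step 2: x_pred=-2.5170  r=2.6170  x^+=-0.3056  v^+=1.9509  a^+=0.1175
step 3: x_pred=0.6042  r=-2.9142  x^+=-1.8583  v^+=-0.0160  a^+=-1.5352
step 4: x_pred=-2.0281  r=2.3281  x^+=-0.0609  v^+=0.8923  a^+=-0.2149

a_post = -0.2149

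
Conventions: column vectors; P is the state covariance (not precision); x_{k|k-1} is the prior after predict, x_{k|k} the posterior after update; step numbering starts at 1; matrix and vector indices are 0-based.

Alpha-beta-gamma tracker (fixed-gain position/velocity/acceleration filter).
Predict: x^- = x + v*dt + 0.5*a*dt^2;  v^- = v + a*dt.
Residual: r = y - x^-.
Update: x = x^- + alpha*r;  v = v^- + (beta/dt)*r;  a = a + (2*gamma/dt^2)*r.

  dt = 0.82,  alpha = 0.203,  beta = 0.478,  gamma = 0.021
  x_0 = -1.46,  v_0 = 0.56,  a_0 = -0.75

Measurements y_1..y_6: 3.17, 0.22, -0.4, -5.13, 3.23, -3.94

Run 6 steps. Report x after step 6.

x_post = -4.0583

step 1: x_pred=-1.2529  r=4.4230  x^+=-0.3551  v^+=2.5233  a^+=-0.4737
step 2: x_pred=1.5547  r=-1.3347  x^+=1.2838  v^+=1.3568  a^+=-0.5571
step 3: x_pred=2.2090  r=-2.6090  x^+=1.6794  v^+=-0.6209  a^+=-0.7201
step 4: x_pred=0.9281  r=-6.0581  x^+=-0.3017  v^+=-4.7428  a^+=-1.0985
step 5: x_pred=-4.5601  r=7.7901  x^+=-2.9787  v^+=-1.1025  a^+=-0.6119
step 6: x_pred=-4.0885  r=0.1485  x^+=-4.0583  v^+=-1.5177  a^+=-0.6026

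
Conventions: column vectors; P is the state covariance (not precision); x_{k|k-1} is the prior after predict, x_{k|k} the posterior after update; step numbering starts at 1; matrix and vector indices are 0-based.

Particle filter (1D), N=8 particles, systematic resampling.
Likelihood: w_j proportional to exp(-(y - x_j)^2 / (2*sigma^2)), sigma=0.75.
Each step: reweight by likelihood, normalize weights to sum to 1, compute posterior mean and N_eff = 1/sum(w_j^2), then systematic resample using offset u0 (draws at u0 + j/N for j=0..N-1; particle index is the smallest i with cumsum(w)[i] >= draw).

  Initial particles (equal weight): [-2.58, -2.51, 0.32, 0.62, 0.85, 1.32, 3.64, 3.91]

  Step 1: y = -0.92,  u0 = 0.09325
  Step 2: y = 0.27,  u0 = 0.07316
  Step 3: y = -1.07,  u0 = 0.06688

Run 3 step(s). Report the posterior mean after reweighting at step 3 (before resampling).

step 1: w=[0.1345, 0.1647, 0.3973, 0.1893, 0.0962, 0.0180, 0.0000, 0.0000]  mean=-0.4105  Neff=4.0251  idx=[0, 1, 2, 2, 2, 3, 3, 4]
step 2: w=[0.0001, 0.0002, 0.1804, 0.1804, 0.1804, 0.1622, 0.1622, 0.1341]  mean=0.4875  Neff=5.9443  idx=[2, 3, 3, 4, 5, 5, 6, 7]
step 3: w=[0.1808, 0.1808, 0.1808, 0.1808, 0.0795, 0.0795, 0.0795, 0.0380]  mean=0.4117  Neff=6.6122  idx=[0, 1, 1, 2, 3, 3, 5, 6]

post_mean = 0.4117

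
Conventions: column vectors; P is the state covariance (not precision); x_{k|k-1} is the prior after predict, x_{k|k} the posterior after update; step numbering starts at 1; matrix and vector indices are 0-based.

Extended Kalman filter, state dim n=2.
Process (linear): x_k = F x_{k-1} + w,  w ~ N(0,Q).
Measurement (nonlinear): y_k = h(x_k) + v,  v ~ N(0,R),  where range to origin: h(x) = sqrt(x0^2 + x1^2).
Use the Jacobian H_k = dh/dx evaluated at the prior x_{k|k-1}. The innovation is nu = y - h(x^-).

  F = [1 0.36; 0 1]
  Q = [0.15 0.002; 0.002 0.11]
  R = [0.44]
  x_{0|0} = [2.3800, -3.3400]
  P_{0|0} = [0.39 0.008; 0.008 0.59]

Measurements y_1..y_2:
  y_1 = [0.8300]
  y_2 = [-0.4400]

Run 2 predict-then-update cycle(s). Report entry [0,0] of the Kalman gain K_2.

K[0,0] = -0.0448

step 1: x^-=[1.1776, -3.3400]  P^-=[0.6222 0.2224; 0.2224 0.7000]  H_jac=[0.3325 -0.9431]  S=[0.9919]  K=[-0.0029; -0.5910]  nu=[-2.7115]  x^+=[1.1854, -1.7375]  P^+=[0.6222 0.2207; 0.2207 0.3535]
step 2: x^-=[0.5599, -1.7375]  P^-=[0.9770 0.3500; 0.3500 0.4635]  H_jac=[0.3067 -0.9518]  S=[0.7475]  K=[-0.0448; -0.4466]  nu=[-2.2655]  x^+=[0.6614, -0.7257]  P^+=[0.9755 0.3350; 0.3350 0.3144]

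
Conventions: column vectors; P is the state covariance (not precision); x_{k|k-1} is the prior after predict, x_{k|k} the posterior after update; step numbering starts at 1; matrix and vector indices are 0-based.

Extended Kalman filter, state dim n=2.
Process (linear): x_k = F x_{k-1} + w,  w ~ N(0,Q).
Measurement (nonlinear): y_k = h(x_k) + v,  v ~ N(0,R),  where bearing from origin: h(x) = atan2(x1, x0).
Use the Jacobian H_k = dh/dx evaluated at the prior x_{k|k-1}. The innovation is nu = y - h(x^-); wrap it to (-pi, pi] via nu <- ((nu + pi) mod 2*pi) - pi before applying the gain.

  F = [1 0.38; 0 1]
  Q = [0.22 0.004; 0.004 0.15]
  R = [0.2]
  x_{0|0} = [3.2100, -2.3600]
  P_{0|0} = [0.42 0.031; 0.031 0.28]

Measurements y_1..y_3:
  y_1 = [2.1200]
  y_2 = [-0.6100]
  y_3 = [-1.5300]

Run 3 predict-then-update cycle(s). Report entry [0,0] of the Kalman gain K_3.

step 1: x^-=[2.3132, -2.3600]  P^-=[0.7040 0.1414; 0.1414 0.4300]  H_jac=[0.2161 0.2118]  S=[0.2651]  K=[0.6868; 0.4588]  nu=[2.9154]  x^+=[4.3156, -1.0224]  P^+=[0.5789 0.0579; 0.0579 0.3742]
step 2: x^-=[3.9271, -1.0224]  P^-=[0.8969 0.2040; 0.2040 0.5242]  H_jac=[0.0621 0.2385]  S=[0.2393]  K=[0.4360; 0.5753]  nu=[-0.3553]  x^+=[3.7722, -1.2268]  P^+=[0.8514 0.1440; 0.1440 0.4450]
step 3: x^-=[3.3060, -1.2268]  P^-=[1.2451 0.3171; 0.3171 0.5950]  H_jac=[0.0987 0.2659]  S=[0.2708]  K=[0.7649; 0.6997]  nu=[-1.1747]  x^+=[2.4074, -2.0486]  P^+=[1.0867 0.1722; 0.1722 0.4624]

K[0,0] = 0.7649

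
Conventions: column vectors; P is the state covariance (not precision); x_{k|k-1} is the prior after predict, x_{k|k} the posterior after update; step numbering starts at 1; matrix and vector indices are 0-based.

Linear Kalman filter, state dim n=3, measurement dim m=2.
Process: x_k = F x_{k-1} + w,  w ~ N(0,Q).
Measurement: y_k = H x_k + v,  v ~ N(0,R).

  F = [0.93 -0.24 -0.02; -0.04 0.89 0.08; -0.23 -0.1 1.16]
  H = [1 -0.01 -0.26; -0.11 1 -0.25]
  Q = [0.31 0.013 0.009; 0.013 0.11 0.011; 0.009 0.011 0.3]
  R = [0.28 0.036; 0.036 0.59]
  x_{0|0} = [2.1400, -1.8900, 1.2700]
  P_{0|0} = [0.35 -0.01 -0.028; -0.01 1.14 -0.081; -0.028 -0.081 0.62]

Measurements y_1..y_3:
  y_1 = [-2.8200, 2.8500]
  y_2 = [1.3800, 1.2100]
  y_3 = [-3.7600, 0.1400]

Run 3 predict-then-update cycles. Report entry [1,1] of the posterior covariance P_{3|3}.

P_post[1,1] = 0.2581

step 1: x^-=[2.4184, -1.6661, 1.1700]  P^-=[0.6834 -0.2520 -0.0605; -0.2520 1.0069 -0.1089; -0.0605 -0.1089 1.1975]  S=[1.0803 -0.1823; -0.1823 1.7865]  K=[0.6308 -0.1103; -0.1181 0.5823; -0.3877 -0.2643]  nu=[-4.9509, 5.0746]  x^+=[-1.2645, 1.8737, 1.7483]  P^+=[0.2063 0.0126 0.1291; 0.0126 0.3610 0.0812; 0.1291 0.0812 0.9476]
step 2: x^-=[-1.6607, 1.8581, 2.1315]  P^-=[0.5000 -0.0560 0.0685; -0.0560 0.4122 0.1410; 0.0685 0.1410 1.5024]  S=[0.8478 -0.0330; -0.0330 1.0477]  K=[0.5653 -0.1045; -0.1001 0.3625; -0.3911 -0.2435]  nu=[3.6134, -0.2979]  x^+=[0.4132, 1.3885, 0.7907]  P^+=[0.2137 0.0387 0.2261; 0.0387 0.2636 0.1964; 0.2261 0.1964 1.3169]
step 3: x^-=[0.0352, 1.2825, 0.6834]  P^-=[0.4867 -0.0112 0.1283; -0.0112 0.3513 0.2905; 0.1283 0.2905 1.9216]  S=[0.8317 -0.0106; -0.0106 0.9316]  K=[0.5440 -0.0978; -0.1047 0.2993; -0.4528 -0.2242]  nu=[-3.6047, -0.9678]  x^+=[-1.8312, 1.3702, 2.5326]  P^+=[0.2306 0.0653 0.3119; 0.0653 0.2581 0.3124; 0.3119 0.3124 1.7064]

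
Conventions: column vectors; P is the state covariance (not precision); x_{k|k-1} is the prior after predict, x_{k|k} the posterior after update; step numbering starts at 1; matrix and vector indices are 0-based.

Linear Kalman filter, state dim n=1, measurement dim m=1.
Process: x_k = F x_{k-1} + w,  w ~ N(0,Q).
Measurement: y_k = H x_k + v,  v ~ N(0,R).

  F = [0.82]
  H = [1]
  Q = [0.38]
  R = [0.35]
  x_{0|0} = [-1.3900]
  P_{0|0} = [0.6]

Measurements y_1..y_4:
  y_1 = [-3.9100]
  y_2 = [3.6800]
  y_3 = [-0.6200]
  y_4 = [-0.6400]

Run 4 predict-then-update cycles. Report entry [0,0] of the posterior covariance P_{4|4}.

P_post[0,0] = 0.2094

step 1: x^-=[-1.1398]  P^-=[0.7834]  S=[1.1334]  K=[0.6912]  nu=[-2.7702]  x^+=[-3.0546]  P^+=[0.2419]
step 2: x^-=[-2.5048]  P^-=[0.5427]  S=[0.8927]  K=[0.6079]  nu=[6.1848]  x^+=[1.2551]  P^+=[0.2128]
step 3: x^-=[1.0292]  P^-=[0.5231]  S=[0.8731]  K=[0.5991]  nu=[-1.6492]  x^+=[0.0411]  P^+=[0.2097]
step 4: x^-=[0.0337]  P^-=[0.5210]  S=[0.8710]  K=[0.5982]  nu=[-0.6737]  x^+=[-0.3693]  P^+=[0.2094]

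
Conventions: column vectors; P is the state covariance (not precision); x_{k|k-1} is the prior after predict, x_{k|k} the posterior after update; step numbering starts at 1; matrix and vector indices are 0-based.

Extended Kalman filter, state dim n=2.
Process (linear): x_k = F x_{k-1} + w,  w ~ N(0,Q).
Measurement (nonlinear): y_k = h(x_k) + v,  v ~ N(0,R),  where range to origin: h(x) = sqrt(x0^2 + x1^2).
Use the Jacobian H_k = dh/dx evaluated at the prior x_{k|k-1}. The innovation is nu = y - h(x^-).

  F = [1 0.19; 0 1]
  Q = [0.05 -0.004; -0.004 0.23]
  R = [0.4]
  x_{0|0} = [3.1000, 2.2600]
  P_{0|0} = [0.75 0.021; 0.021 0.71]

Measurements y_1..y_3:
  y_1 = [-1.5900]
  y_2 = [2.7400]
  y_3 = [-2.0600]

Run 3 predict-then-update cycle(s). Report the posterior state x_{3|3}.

x_post = [0.7135, 0.5120]

step 1: x^-=[3.5294, 2.2600]  P^-=[0.8336 0.1519; 0.1519 0.9400]  H_jac=[0.8421 0.5393]  S=[1.4025]  K=[0.5589; 0.4526]  nu=[-5.7810]  x^+=[0.2981, -0.3566]  P^+=[0.3954 -0.2029; -0.2029 0.6527]
step 2: x^-=[0.2304, -0.3566]  P^-=[0.3919 -0.0829; -0.0829 0.8827]  H_jac=[0.5426 -0.8400]  S=[1.2138]  K=[0.2326; -0.6479]  nu=[2.3154]  x^+=[0.7689, -1.8569]  P^+=[0.3262 0.1000; 0.1000 0.3731]
step 3: x^-=[0.4161, -1.8569]  P^-=[0.4277 0.1669; 0.1669 0.6031]  H_jac=[0.2186 -0.9758]  S=[0.9235]  K=[-0.0751; -0.5977]  nu=[-3.9629]  x^+=[0.7135, 0.5120]  P^+=[0.4225 0.1254; 0.1254 0.2731]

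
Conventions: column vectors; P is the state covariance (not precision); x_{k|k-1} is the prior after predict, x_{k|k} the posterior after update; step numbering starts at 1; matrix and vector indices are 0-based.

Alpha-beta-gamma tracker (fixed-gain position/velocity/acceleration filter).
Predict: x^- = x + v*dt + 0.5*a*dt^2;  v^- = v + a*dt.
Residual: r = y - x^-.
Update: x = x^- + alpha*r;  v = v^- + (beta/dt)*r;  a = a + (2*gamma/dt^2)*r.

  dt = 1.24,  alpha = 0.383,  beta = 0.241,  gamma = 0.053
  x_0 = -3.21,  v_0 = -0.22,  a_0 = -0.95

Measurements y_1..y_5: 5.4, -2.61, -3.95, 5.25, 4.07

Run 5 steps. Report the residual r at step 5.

step 1: x_pred=-4.2132  r=9.6132  x^+=-0.5313  v^+=0.4704  a^+=-0.2873
step 2: x_pred=-0.1689  r=-2.4411  x^+=-1.1039  v^+=-0.3603  a^+=-0.4556
step 3: x_pred=-1.9009  r=-2.0491  x^+=-2.6857  v^+=-1.3235  a^+=-0.5968
step 4: x_pred=-4.7856  r=10.0356  x^+=-0.9420  v^+=-0.1131  a^+=0.0950
step 5: x_pred=-1.0091  r=5.0791  x^+=0.9362  v^+=0.9919  a^+=0.4452

resid = 5.0791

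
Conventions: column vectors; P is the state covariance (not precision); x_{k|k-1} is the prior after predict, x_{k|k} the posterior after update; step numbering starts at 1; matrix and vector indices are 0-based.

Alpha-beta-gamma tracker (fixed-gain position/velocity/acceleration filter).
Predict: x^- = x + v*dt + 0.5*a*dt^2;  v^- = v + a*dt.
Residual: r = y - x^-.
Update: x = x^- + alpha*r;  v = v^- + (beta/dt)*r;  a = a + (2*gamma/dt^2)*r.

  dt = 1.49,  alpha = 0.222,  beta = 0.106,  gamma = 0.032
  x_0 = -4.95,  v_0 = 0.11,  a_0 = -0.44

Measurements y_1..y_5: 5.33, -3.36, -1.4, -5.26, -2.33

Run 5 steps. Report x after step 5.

x_post = -3.9350

step 1: x_pred=-5.2745  r=10.6045  x^+=-2.9203  v^+=0.2088  a^+=-0.1343
step 2: x_pred=-2.7583  r=-0.6017  x^+=-2.8918  v^+=-0.0341  a^+=-0.1516
step 3: x_pred=-3.1110  r=1.7110  x^+=-2.7311  v^+=-0.1383  a^+=-0.1023
step 4: x_pred=-3.0508  r=-2.2092  x^+=-3.5413  v^+=-0.4479  a^+=-0.1660
step 5: x_pred=-4.3930  r=2.0630  x^+=-3.9350  v^+=-0.5485  a^+=-0.1065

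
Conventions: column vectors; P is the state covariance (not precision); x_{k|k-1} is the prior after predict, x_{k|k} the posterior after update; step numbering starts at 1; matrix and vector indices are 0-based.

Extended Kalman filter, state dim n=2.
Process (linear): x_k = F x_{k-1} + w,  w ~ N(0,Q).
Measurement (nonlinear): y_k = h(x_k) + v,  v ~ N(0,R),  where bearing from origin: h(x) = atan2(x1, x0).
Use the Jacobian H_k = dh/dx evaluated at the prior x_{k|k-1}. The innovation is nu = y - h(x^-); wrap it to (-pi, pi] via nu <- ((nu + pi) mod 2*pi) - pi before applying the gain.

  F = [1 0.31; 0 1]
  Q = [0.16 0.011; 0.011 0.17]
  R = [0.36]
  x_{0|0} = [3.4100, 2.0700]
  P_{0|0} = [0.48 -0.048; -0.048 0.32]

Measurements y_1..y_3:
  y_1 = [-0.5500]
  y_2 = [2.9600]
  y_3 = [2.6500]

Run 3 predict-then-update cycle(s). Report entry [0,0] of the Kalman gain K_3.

step 1: x^-=[4.0517, 2.0700]  P^-=[0.6410 0.0622; 0.0622 0.4900]  H_jac=[-0.1000 0.1957]  S=[0.3827]  K=[-0.1357; 0.2343]  nu=[-1.0223]  x^+=[4.1904, 1.8304]  P^+=[0.6339 0.0744; 0.0744 0.4690]
step 2: x^-=[4.7578, 1.8304]  P^-=[0.8851 0.2308; 0.2308 0.6390]  H_jac=[-0.0704 0.1831]  S=[0.3799]  K=[-0.0529; 0.2652]  nu=[2.5927]  x^+=[4.6206, 2.5180]  P^+=[0.8841 0.2361; 0.2361 0.6123]
step 3: x^-=[5.4012, 2.5180]  P^-=[1.2493 0.4369; 0.4369 0.7823]  H_jac=[-0.0709 0.1521]  S=[0.3750]  K=[-0.0590; 0.2347]  nu=[2.2138]  x^+=[5.2706, 3.0376]  P^+=[1.2480 0.4421; 0.4421 0.7616]

K[0,0] = -0.0590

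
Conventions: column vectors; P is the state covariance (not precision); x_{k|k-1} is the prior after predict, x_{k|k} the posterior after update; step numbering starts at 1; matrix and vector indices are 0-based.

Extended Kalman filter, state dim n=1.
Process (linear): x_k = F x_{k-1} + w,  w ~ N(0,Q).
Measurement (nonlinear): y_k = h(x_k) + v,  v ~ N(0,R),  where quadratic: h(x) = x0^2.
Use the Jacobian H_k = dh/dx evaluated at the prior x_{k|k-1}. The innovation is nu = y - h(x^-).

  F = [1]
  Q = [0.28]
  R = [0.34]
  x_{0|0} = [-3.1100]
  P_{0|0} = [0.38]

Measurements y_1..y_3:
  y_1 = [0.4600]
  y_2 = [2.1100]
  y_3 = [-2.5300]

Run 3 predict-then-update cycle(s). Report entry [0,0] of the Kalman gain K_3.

K[0,0] = -0.2997

step 1: x^-=[-3.1100]  P^-=[0.6600]  H_jac=[-6.2200]  S=[25.8743]  K=[-0.1587]  nu=[-9.2121]  x^+=[-1.6484]  P^+=[0.0087]
step 2: x^-=[-1.6484]  P^-=[0.2887]  H_jac=[-3.2968]  S=[3.4776]  K=[-0.2737]  nu=[-0.6073]  x^+=[-1.4822]  P^+=[0.0282]
step 3: x^-=[-1.4822]  P^-=[0.3082]  H_jac=[-2.9645]  S=[3.0487]  K=[-0.2997]  nu=[-4.7270]  x^+=[-0.0655]  P^+=[0.0344]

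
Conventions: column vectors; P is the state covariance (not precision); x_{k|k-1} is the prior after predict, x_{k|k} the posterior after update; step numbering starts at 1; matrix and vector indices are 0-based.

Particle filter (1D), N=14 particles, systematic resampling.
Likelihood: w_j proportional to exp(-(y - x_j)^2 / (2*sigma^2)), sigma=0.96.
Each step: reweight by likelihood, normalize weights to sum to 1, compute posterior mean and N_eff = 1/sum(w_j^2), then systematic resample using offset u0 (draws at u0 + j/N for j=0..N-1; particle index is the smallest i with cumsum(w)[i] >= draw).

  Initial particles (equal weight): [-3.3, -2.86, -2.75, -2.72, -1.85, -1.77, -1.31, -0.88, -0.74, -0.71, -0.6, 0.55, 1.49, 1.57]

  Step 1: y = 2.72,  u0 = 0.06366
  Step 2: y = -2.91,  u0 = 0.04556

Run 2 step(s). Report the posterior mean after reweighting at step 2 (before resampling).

step 1: w=[0.0000, 0.0000, 0.0000, 0.0000, 0.0000, 0.0000, 0.0001, 0.0009, 0.0015, 0.0017, 0.0025, 0.0767, 0.4346, 0.4819]  mean=1.4416  Neff=2.3417  idx=[11, 12, 12, 12, 12, 12, 12, 13, 13, 13, 13, 13, 13, 13]
step 2: w=[0.8365, 0.0152, 0.0152, 0.0152, 0.0152, 0.0152, 0.0152, 0.0103, 0.0103, 0.0103, 0.0103, 0.0103, 0.0103, 0.0103]  mean=0.7095  Neff=1.4247  idx=[0, 0, 0, 0, 0, 0, 0, 0, 0, 0, 0, 0, 5, 11]

post_mean = 0.7095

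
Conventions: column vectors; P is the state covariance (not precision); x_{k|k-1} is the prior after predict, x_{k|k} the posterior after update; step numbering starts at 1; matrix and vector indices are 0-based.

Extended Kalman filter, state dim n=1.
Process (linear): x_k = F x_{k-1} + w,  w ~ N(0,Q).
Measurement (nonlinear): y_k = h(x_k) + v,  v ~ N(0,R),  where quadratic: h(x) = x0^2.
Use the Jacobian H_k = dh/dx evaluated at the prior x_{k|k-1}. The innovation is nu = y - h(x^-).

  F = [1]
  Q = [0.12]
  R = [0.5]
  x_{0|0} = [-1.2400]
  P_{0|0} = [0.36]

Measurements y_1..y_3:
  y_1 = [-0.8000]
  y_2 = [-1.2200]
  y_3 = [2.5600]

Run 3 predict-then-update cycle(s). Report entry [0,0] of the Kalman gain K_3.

step 1: x^-=[-1.2400]  P^-=[0.4800]  H_jac=[-2.4800]  S=[3.4522]  K=[-0.3448]  nu=[-2.3376]  x^+=[-0.4339]  P^+=[0.0695]
step 2: x^-=[-0.4339]  P^-=[0.1895]  H_jac=[-0.8679]  S=[0.6427]  K=[-0.2559]  nu=[-1.4083]  x^+=[-0.0736]  P^+=[0.1474]
step 3: x^-=[-0.0736]  P^-=[0.2674]  H_jac=[-0.1471]  S=[0.5058]  K=[-0.0778]  nu=[2.5546]  x^+=[-0.2722]  P^+=[0.2644]

K[0,0] = -0.0778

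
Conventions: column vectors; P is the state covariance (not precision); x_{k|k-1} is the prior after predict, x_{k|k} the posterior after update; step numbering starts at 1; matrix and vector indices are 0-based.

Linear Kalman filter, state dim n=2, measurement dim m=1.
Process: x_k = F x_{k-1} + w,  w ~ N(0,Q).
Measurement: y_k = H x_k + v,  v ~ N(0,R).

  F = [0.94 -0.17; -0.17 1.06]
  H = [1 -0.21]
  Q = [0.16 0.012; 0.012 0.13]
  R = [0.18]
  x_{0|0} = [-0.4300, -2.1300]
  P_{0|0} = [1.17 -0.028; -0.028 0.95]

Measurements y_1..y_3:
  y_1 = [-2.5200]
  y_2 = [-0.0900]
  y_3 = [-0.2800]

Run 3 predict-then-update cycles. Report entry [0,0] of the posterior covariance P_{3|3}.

step 1: x^-=[-0.0421, -2.1847]  P^-=[1.2302 -0.3749; -0.3749 1.2413]  S=[1.6224]  K=[0.8068; -0.3917]  nu=[-2.9367]  x^+=[-2.4114, -1.0343]  P^+=[0.1742 0.1379; 0.1379 0.9924]
step 2: x^-=[-2.0909, -0.6864]  P^-=[0.2985 -0.0533; -0.0533 1.2004]  S=[0.5538]  K=[0.5592; -0.5514]  nu=[1.8567]  x^+=[-1.0526, -1.7102]  P^+=[0.1253 0.1175; 0.1175 1.0320]
step 3: x^-=[-0.6987, -1.6338]  P^-=[0.2630 -0.0735; -0.0735 1.2508]  S=[0.5291]  K=[0.5263; -0.6355]  nu=[0.0756]  x^+=[-0.6589, -1.6819]  P^+=[0.1165 0.1034; 0.1034 1.0372]

P_post[0,0] = 0.1165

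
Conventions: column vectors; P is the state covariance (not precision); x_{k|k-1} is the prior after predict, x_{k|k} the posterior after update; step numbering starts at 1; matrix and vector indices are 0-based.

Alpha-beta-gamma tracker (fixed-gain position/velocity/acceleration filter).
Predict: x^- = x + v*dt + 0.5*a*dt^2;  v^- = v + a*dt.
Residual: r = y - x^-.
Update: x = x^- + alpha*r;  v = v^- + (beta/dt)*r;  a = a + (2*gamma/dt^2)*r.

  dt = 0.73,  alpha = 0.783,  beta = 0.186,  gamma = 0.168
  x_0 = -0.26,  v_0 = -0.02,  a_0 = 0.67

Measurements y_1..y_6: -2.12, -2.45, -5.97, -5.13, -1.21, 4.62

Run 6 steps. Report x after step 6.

step 1: x_pred=-0.0961  r=-2.0239  x^+=-1.6808  v^+=-0.0466  a^+=-0.6061
step 2: x_pred=-1.8763  r=-0.5737  x^+=-2.3255  v^+=-0.6352  a^+=-0.9678
step 3: x_pred=-3.0471  r=-2.9229  x^+=-5.3357  v^+=-2.0865  a^+=-2.8108
step 4: x_pred=-7.6078  r=2.4778  x^+=-5.6677  v^+=-3.5070  a^+=-1.2485
step 5: x_pred=-8.5604  r=7.3504  x^+=-2.8050  v^+=-2.5455  a^+=3.3861
step 6: x_pred=-3.7611  r=8.3811  x^+=2.8013  v^+=2.0617  a^+=8.6704

x_post = 2.8013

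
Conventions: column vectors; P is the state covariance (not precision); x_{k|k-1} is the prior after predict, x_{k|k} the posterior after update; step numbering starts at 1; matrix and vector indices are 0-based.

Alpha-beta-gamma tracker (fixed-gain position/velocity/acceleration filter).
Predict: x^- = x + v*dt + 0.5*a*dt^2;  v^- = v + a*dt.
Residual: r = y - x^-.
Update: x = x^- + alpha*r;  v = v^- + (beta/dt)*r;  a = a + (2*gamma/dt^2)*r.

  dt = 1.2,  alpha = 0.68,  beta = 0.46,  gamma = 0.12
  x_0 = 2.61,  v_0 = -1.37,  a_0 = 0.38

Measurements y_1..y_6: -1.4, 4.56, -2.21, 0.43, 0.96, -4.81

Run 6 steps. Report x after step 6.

x_post = -2.6549

step 1: x_pred=1.2396  r=-2.6396  x^+=-0.5553  v^+=-1.9258  a^+=-0.0599
step 2: x_pred=-2.9095  r=7.4695  x^+=2.1698  v^+=0.8655  a^+=1.1850
step 3: x_pred=4.0616  r=-6.2716  x^+=-0.2031  v^+=-0.1166  a^+=0.1397
step 4: x_pred=-0.2424  r=0.6724  x^+=0.2148  v^+=0.3088  a^+=0.2518
step 5: x_pred=0.7667  r=0.1933  x^+=0.8981  v^+=0.6851  a^+=0.2840
step 6: x_pred=1.9247  r=-6.7347  x^+=-2.6549  v^+=-1.5558  a^+=-0.8384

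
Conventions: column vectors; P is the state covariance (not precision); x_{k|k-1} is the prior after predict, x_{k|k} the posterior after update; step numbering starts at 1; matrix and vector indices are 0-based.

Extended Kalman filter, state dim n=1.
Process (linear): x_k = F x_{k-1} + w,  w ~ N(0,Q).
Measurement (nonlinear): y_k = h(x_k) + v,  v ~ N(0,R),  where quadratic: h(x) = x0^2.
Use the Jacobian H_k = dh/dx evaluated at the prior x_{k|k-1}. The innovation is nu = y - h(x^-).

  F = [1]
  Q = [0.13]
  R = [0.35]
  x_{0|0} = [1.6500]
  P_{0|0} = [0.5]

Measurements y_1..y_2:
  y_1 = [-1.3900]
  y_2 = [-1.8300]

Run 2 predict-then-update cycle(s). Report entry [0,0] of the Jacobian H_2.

H_jac[0,0] = 0.9286

step 1: x^-=[1.6500]  P^-=[0.6300]  H_jac=[3.3000]  S=[7.2107]  K=[0.2883]  nu=[-4.1125]  x^+=[0.4643]  P^+=[0.0306]
step 2: x^-=[0.4643]  P^-=[0.1606]  H_jac=[0.9286]  S=[0.4885]  K=[0.3053]  nu=[-2.0456]  x^+=[-0.1602]  P^+=[0.1151]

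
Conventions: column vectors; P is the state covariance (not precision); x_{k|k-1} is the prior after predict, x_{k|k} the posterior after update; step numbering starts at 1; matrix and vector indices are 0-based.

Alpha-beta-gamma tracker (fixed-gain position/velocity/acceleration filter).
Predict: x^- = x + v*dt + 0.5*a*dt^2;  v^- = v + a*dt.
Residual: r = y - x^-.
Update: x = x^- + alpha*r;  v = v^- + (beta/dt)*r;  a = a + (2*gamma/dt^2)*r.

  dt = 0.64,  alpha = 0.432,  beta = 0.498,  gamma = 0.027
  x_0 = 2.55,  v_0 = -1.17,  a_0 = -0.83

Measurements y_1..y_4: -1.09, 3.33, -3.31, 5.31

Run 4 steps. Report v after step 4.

v_post = 3.3249

step 1: x_pred=1.6312  r=-2.7212  x^+=0.4557  v^+=-3.8186  a^+=-1.1888
step 2: x_pred=-2.2317  r=5.5617  x^+=0.1709  v^+=-0.2517  a^+=-0.4555
step 3: x_pred=-0.0835  r=-3.2265  x^+=-1.4773  v^+=-3.0539  a^+=-0.8809
step 4: x_pred=-3.6122  r=8.9222  x^+=0.2422  v^+=3.3249  a^+=0.2954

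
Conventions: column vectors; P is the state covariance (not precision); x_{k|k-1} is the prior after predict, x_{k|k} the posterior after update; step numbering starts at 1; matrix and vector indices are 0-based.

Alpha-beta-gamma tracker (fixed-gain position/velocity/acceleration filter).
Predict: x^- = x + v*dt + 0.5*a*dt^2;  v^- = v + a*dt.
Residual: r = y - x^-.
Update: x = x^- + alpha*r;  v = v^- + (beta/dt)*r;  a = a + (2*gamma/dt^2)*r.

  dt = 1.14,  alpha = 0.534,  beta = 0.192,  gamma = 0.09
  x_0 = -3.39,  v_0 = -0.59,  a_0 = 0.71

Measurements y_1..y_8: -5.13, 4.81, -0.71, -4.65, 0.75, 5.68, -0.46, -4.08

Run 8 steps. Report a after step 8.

a_post = -2.0682

step 1: x_pred=-3.6012  r=-1.5288  x^+=-4.4176  v^+=-0.0381  a^+=0.4983
step 2: x_pred=-4.1372  r=8.9472  x^+=0.6406  v^+=2.0368  a^+=1.7375
step 3: x_pred=4.0916  r=-4.8016  x^+=1.5276  v^+=3.2089  a^+=1.0724
step 4: x_pred=5.8826  r=-10.5326  x^+=0.2582  v^+=2.6576  a^+=-0.3864
step 5: x_pred=3.0368  r=-2.2868  x^+=1.8156  v^+=1.8320  a^+=-0.7031
step 6: x_pred=3.4472  r=2.2328  x^+=4.6395  v^+=1.4065  a^+=-0.3938
step 7: x_pred=5.9871  r=-6.4471  x^+=2.5443  v^+=-0.1283  a^+=-1.2868
step 8: x_pred=1.5620  r=-5.6420  x^+=-1.4509  v^+=-2.5454  a^+=-2.0682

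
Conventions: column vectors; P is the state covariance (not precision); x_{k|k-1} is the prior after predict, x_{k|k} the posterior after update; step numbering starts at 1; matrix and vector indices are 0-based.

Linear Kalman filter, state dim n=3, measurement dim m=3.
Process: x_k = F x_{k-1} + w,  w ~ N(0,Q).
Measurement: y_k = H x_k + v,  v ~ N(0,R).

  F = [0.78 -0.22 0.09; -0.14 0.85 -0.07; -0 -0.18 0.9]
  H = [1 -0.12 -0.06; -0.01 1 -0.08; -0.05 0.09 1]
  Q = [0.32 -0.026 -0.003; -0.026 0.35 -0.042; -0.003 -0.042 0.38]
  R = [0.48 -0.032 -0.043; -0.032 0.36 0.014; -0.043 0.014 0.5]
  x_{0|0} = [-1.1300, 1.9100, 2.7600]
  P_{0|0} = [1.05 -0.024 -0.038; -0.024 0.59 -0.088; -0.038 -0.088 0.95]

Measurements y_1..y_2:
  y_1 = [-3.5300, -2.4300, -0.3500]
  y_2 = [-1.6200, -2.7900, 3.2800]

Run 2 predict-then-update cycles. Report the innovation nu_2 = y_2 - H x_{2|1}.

innov = [0.1114, -2.3453, 2.3996]

step 1: x^-=[-1.0532, 1.5885, 2.1402]  P^-=[1.0015 -0.2792 0.0929; -0.2792 0.8169 -0.2564; 0.0929 -0.2564 1.1971]  S=[1.5497 -0.4082 -0.0752; -0.4082 1.2315 -0.2486; -0.0752 -0.2486 1.6533]  K=[0.6626 -0.0133 0.0388; -0.0595 0.6615 -0.0054; 0.0306 -0.1377 0.6880]  nu=[-2.1578, -3.8578, -2.6858]  x^+=[-2.5358, -0.8208, 0.7576]  P^+=[0.3147 -0.0216 0.0084; -0.0216 0.2387 -0.0134; 0.0084 -0.0134 0.3424]
step 2: x^-=[-1.7292, -0.3957, 0.8296]  P^-=[0.5349 -0.1240 0.0460; -0.1240 0.5372 -0.1121; 0.0460 -0.1121 0.6694]  S=[1.0477 -0.2207 -0.0674; -0.2207 0.9220 -0.0962; -0.0674 -0.0962 1.1514]  K=[0.5212 -0.0157 0.0362; -0.0513 0.5809 -0.0045; 0.0306 -0.1141 0.5629]  nu=[0.1114, -2.3453, 2.3996]  x^+=[-1.5473, -1.7746, 2.4513]  P^+=[0.2474 -0.0186 0.0095; -0.0186 0.2096 -0.0117; 0.0095 -0.0117 0.2800]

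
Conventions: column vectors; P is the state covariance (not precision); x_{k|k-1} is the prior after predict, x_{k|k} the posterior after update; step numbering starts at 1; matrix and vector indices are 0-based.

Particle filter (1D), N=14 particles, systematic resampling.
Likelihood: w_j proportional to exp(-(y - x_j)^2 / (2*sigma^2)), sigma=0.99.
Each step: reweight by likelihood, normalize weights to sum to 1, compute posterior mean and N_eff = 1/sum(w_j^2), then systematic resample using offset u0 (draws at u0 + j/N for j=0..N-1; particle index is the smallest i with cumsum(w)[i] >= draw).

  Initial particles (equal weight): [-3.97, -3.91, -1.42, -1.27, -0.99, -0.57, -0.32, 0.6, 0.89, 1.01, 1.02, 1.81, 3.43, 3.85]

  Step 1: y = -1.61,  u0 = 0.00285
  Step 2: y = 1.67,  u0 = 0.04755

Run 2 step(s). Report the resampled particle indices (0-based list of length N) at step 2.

step 1: w=[0.0144, 0.0166, 0.2417, 0.2321, 0.2024, 0.1418, 0.1053, 0.0204, 0.0102, 0.0074, 0.0072, 0.0006, 0.0000, 0.0000]  mean=-1.0374  Neff=5.3898  idx=[0, 2, 2, 2, 3, 3, 3, 3, 4, 4, 5, 5, 6, 6]
step 2: w=[0.0000, 0.0140, 0.0140, 0.0140, 0.0223, 0.0223, 0.0223, 0.0223, 0.0496, 0.0496, 0.1417, 0.1417, 0.2430, 0.2430]  mean=-0.5884  Neff=6.0311  idx=[4, 7, 9, 10, 10, 11, 11, 12, 12, 12, 13, 13, 13, 13]

resampled_idx = [4, 7, 9, 10, 10, 11, 11, 12, 12, 12, 13, 13, 13, 13]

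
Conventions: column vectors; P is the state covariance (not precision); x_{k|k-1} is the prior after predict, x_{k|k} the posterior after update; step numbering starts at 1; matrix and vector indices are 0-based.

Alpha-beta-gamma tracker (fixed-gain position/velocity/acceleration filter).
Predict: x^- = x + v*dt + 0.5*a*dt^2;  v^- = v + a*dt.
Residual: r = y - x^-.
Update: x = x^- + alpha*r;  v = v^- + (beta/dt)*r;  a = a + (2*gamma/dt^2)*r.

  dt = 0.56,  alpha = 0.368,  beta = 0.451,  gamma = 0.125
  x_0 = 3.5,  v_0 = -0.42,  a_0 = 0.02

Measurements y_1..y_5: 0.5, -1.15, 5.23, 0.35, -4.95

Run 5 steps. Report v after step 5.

v_post = -1.4716

step 1: x_pred=3.2679  r=-2.7679  x^+=2.2493  v^+=-2.6380  a^+=-2.1866
step 2: x_pred=0.4292  r=-1.5792  x^+=-0.1519  v^+=-5.1343  a^+=-3.4455
step 3: x_pred=-3.5674  r=8.7974  x^+=-0.3300  v^+=0.0213  a^+=3.5677
step 4: x_pred=0.2414  r=0.1086  x^+=0.2813  v^+=2.1067  a^+=3.6543
step 5: x_pred=2.0341  r=-6.9841  x^+=-0.5361  v^+=-1.4716  a^+=-1.9134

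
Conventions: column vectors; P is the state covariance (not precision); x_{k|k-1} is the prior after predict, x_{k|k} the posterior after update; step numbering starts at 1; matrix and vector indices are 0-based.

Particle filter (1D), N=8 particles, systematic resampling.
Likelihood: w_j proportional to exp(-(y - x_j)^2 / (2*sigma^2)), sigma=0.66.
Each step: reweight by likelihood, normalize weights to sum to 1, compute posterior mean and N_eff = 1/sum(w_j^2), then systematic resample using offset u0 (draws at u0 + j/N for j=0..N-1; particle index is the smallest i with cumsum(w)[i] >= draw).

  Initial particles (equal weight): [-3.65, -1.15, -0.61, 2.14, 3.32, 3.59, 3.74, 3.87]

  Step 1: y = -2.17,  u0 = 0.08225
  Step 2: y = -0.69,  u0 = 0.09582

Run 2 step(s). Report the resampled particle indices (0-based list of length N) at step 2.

step 1: w=[0.1818, 0.6806, 0.1375, 0.0000, 0.0000, 0.0000, 0.0000, 0.0000]  mean=-1.5303  Neff=1.9408  idx=[0, 1, 1, 1, 1, 1, 1, 2]
step 2: w=[0.0000, 0.1376, 0.1376, 0.1376, 0.1376, 0.1376, 0.1376, 0.1742]  mean=-1.0560  Neff=6.9444  idx=[1, 2, 3, 4, 5, 6, 7, 7]

resampled_idx = [1, 2, 3, 4, 5, 6, 7, 7]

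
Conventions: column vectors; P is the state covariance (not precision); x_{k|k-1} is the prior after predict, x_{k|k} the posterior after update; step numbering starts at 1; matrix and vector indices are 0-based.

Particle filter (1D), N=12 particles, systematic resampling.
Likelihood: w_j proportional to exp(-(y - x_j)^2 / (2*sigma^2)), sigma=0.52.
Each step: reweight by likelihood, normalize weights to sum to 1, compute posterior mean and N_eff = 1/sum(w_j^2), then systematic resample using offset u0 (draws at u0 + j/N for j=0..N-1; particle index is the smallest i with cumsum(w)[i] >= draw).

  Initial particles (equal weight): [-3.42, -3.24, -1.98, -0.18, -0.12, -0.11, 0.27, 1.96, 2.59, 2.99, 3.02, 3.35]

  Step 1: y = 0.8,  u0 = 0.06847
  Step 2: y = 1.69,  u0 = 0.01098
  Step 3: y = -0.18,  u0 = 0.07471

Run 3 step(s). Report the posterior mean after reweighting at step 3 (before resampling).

post_mean = 0.2726

step 1: w=[0.0000, 0.0000, 0.0000, 0.1328, 0.1639, 0.1695, 0.4664, 0.0651, 0.0021, 0.0001, 0.0001, 0.0000]  mean=0.1974  Neff=3.3900  idx=[3, 4, 4, 5, 5, 6, 6, 6, 6, 6, 6, 7]
step 2: w=[0.0015, 0.0023, 0.0023, 0.0024, 0.0024, 0.0233, 0.0233, 0.0233, 0.0233, 0.0233, 0.0233, 0.8490]  mean=1.7005  Neff=1.3810  idx=[5, 8, 11, 11, 11, 11, 11, 11, 11, 11, 11, 11]
step 3: w=[0.4992, 0.4992, 0.0002, 0.0002, 0.0002, 0.0002, 0.0002, 0.0002, 0.0002, 0.0002, 0.0002, 0.0002]  mean=0.2726  Neff=2.0061  idx=[0, 0, 0, 0, 0, 0, 1, 1, 1, 1, 1, 1]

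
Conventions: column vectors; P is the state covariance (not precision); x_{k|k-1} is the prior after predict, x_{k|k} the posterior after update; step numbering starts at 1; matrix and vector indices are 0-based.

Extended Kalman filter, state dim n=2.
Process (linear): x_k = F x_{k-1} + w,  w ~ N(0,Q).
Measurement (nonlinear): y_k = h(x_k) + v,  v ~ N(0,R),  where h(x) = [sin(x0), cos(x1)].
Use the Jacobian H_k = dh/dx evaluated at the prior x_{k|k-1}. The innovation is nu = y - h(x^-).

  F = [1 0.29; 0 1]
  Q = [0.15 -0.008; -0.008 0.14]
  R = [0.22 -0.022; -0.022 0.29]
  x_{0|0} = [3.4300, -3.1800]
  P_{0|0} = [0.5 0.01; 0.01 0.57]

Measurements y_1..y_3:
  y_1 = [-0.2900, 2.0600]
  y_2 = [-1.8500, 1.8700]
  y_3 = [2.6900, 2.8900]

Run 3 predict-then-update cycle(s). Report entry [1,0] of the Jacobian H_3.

step 1: x^-=[2.5078, -3.1800]  P^-=[0.7037 0.1673; 0.1673 0.7100]  H_jac=[-0.8058 0.0000; 0.0000 -0.0384]  S=[0.6769 -0.0168; -0.0168 0.2910]  K=[-0.8394 -0.0706; -0.2018 -0.1053]  nu=[-0.8822, 3.0593]  x^+=[3.0324, -3.3242]  P^+=[0.2273 0.0522; 0.0522 0.6799]
step 2: x^-=[2.0684, -3.3242]  P^-=[0.4647 0.2414; 0.2414 0.8199]  H_jac=[-0.4773 0.0000; 0.0000 -0.1816]  S=[0.3259 -0.0011; -0.0011 0.3171]  K=[-0.6811 -0.1406; -0.3551 -0.4709]  nu=[-2.7287, 2.8534]  x^+=[3.5258, -3.6990]  P^+=[0.3075 0.1420; 0.1420 0.7089]
step 3: x^-=[2.4531, -3.6990]  P^-=[0.5994 0.3395; 0.3395 0.8489]  H_jac=[-0.7722 0.0000; 0.0000 -0.5290]  S=[0.5775 0.1167; 0.1167 0.5275]  K=[-0.7671 -0.1708; -0.2952 -0.7859]  nu=[2.0547, 3.7386]  x^+=[0.2385, -7.2438]  P^+=[0.2137 0.0617; 0.0617 0.4186]

H_jac[1,0] = 0.0000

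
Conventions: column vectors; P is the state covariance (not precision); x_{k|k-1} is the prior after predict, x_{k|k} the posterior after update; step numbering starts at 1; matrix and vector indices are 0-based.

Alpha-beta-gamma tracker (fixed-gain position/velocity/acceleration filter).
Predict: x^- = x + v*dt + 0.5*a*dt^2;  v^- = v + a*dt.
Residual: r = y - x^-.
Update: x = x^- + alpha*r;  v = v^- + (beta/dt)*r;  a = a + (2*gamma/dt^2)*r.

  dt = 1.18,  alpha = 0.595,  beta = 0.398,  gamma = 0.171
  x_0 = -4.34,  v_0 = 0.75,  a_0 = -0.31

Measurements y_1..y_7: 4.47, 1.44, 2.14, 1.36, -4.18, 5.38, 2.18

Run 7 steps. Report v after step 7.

v_post = -0.9675

step 1: x_pred=-3.6708  r=8.1408  x^+=1.1730  v^+=3.1300  a^+=1.6895
step 2: x_pred=6.0426  r=-4.6026  x^+=3.3041  v^+=3.5712  a^+=0.5590
step 3: x_pred=7.9073  r=-5.7673  x^+=4.4758  v^+=2.2857  a^+=-0.8575
step 4: x_pred=6.5759  r=-5.2159  x^+=3.4724  v^+=-0.4855  a^+=-2.1386
step 5: x_pred=1.4107  r=-5.5907  x^+=-1.9158  v^+=-4.8947  a^+=-3.5118
step 6: x_pred=-10.1365  r=15.5165  x^+=-0.9042  v^+=-3.8051  a^+=0.2993
step 7: x_pred=-5.1858  r=7.3658  x^+=-0.8032  v^+=-0.9675  a^+=2.1085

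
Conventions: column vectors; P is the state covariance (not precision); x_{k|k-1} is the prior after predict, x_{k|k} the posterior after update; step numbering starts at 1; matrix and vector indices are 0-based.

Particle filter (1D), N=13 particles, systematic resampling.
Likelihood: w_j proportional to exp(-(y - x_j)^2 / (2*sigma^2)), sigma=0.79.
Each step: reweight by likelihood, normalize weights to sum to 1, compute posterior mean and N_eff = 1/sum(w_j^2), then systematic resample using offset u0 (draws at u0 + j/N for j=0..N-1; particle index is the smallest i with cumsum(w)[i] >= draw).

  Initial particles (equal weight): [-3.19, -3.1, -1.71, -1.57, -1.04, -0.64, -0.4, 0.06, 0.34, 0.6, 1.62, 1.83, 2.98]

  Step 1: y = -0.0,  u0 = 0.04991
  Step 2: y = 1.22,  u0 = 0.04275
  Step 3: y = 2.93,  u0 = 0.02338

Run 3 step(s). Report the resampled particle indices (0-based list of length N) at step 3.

resampled_idx = [6, 10, 10, 10, 10, 11, 11, 11, 11, 12, 12, 12, 12]

step 1: w=[0.0001, 0.0001, 0.0188, 0.0272, 0.0823, 0.1411, 0.1723, 0.1953, 0.1785, 0.1468, 0.0239, 0.0134, 0.0002]  mean=-0.0959  Neff=6.6760  idx=[4, 4, 5, 6, 6, 6, 7, 7, 8, 8, 9, 9, 10]
step 2: w=[0.0037, 0.0037, 0.0137, 0.0267, 0.0267, 0.0267, 0.0745, 0.0745, 0.1177, 0.1177, 0.1609, 0.1609, 0.1926]  mean=0.5456  Neff=7.6906  idx=[3, 6, 7, 8, 8, 9, 10, 10, 11, 11, 12, 12, 12]
step 3: w=[0.0002, 0.0016, 0.0016, 0.0056, 0.0056, 0.0056, 0.0156, 0.0156, 0.0156, 0.0156, 0.3058, 0.3058, 0.3058]  mean=1.5293  Neff=3.5520  idx=[6, 10, 10, 10, 10, 11, 11, 11, 11, 12, 12, 12, 12]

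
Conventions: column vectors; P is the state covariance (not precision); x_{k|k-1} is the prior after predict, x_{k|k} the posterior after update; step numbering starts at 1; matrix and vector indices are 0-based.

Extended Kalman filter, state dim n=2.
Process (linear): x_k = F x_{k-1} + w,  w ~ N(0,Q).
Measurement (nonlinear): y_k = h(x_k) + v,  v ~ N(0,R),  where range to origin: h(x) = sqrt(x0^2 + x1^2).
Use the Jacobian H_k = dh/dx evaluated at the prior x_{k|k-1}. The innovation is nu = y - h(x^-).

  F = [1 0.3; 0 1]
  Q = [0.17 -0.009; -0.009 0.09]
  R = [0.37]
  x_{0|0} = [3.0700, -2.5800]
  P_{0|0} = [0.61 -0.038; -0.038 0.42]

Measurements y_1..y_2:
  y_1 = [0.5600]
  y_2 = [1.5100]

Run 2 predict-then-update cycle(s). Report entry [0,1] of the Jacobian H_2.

step 1: x^-=[2.2960, -2.5800]  P^-=[0.7950 0.0790; 0.0790 0.5100]  H_jac=[0.6648 -0.7470]  S=[0.9275]  K=[0.5062; -0.3541]  nu=[-2.8937]  x^+=[0.8312, -1.5552]  P^+=[0.5573 0.2453; 0.2453 0.3937]
step 2: x^-=[0.3646, -1.5552]  P^-=[0.9099 0.3544; 0.3544 0.4837]  H_jac=[0.2283 -0.9736]  S=[0.7184]  K=[-0.1911; -0.5429]  nu=[-0.0874]  x^+=[0.3813, -1.5078]  P^+=[0.8837 0.2798; 0.2798 0.2719]

H_jac[0,1] = -0.9736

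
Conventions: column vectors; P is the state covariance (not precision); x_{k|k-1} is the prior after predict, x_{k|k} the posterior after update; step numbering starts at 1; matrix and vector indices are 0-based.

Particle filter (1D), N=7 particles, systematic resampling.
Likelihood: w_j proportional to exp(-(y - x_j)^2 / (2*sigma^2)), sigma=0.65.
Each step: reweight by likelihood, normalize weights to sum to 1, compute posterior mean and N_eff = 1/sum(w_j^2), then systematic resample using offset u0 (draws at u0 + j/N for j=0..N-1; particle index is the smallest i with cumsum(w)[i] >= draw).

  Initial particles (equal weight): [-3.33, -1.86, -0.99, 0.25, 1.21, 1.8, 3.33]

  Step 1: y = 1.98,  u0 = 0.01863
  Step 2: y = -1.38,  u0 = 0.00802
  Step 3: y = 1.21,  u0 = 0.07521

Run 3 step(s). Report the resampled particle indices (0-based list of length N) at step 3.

step 1: w=[0.0000, 0.0000, 0.0000, 0.0181, 0.3093, 0.6004, 0.0722]  mean=1.6999  Neff=2.1658  idx=[4, 4, 4, 5, 5, 5, 5]
step 2: w=[0.3256, 0.3256, 0.3256, 0.0058, 0.0058, 0.0058, 0.0058]  mean=1.2237  Neff=3.1427  idx=[0, 0, 0, 1, 1, 2, 2]
step 3: w=[0.1429, 0.1429, 0.1429, 0.1429, 0.1429, 0.1429, 0.1429]  mean=1.2100  Neff=7.0000  idx=[0, 1, 2, 3, 4, 5, 6]

resampled_idx = [0, 1, 2, 3, 4, 5, 6]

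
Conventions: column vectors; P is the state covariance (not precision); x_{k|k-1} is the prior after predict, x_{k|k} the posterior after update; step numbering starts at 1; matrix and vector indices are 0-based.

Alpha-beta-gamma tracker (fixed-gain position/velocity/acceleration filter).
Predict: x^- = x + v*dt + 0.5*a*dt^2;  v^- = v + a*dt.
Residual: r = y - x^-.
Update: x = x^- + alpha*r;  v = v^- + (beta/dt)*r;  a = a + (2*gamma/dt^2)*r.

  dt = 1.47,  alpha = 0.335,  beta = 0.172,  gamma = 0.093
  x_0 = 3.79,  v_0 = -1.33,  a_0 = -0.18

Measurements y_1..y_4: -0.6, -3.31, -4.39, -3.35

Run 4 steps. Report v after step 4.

step 1: x_pred=1.6404  r=-2.2404  x^+=0.8899  v^+=-1.8567  a^+=-0.3728
step 2: x_pred=-2.2424  r=-1.0676  x^+=-2.6000  v^+=-2.5297  a^+=-0.4647
step 3: x_pred=-6.8209  r=2.4309  x^+=-6.0065  v^+=-2.9285  a^+=-0.2555
step 4: x_pred=-10.5875  r=7.2375  x^+=-8.1629  v^+=-2.4572  a^+=0.3675

v_post = -2.4572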